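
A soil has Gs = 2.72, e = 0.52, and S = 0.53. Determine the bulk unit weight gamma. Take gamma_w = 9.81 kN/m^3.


Using gamma = gamma_w * (Gs + S*e) / (1 + e)
Numerator: Gs + S*e = 2.72 + 0.53*0.52 = 2.9956
Denominator: 1 + e = 1 + 0.52 = 1.52
gamma = 9.81 * 2.9956 / 1.52
gamma = 19.333 kN/m^3


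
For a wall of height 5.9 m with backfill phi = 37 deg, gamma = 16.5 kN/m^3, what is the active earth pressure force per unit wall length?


Compute active earth pressure coefficient:
Ka = tan^2(45 - phi/2) = tan^2(26.5) = 0.248584
Compute active force:
Pa = 0.5 * Ka * gamma * H^2
Pa = 0.5 * 0.248584 * 16.5 * 5.9^2
Pa = 71.39 kN/m


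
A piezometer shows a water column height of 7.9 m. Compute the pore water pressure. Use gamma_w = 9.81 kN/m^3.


Using u = gamma_w * h_w
u = 9.81 * 7.9
u = 77.5 kPa


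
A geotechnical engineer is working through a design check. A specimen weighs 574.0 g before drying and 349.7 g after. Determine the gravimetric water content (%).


Result: 64.14 %

Derivation:
Using w = (m_wet - m_dry) / m_dry * 100
m_wet - m_dry = 574.0 - 349.7 = 224.3 g
w = 224.3 / 349.7 * 100
w = 64.14 %


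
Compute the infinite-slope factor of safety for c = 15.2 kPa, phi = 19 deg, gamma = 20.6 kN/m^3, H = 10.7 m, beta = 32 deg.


Using Fs = c / (gamma*H*sin(beta)*cos(beta)) + tan(phi)/tan(beta)
Cohesion contribution = 15.2 / (20.6*10.7*sin(32)*cos(32))
Cohesion contribution = 0.153448
Friction contribution = tan(19)/tan(32) = 0.551039
Fs = 0.153448 + 0.551039
Fs = 0.704


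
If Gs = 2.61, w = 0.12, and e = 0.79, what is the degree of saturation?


Using S = Gs * w / e
S = 2.61 * 0.12 / 0.79
S = 0.3965


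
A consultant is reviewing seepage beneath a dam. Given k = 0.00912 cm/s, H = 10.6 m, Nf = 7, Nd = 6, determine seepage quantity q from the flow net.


Convert k to m/s for unit consistency with H:
k = 0.00912 cm/s = 0.00912 / 100 m/s = 9.12e-05 m/s
Using q = k * H * Nf / Nd
Nf / Nd = 7 / 6 = 1.1667
q = 9.12e-05 * 10.6 * 1.1667
q = 0.001128 m^3/s per m


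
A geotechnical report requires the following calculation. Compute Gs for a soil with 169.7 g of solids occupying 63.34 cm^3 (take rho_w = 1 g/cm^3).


Using Gs = m_s / (V_s * rho_w)
Since rho_w = 1 g/cm^3:
Gs = 169.7 / 63.34
Gs = 2.679


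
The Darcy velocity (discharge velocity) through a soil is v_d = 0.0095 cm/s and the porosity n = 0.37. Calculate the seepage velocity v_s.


Result: 0.02568 cm/s

Derivation:
Using v_s = v_d / n
v_s = 0.0095 / 0.37
v_s = 0.02568 cm/s


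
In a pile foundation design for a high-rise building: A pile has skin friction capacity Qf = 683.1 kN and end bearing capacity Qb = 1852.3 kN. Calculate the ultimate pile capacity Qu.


Using Qu = Qf + Qb
Qu = 683.1 + 1852.3
Qu = 2535.4 kN


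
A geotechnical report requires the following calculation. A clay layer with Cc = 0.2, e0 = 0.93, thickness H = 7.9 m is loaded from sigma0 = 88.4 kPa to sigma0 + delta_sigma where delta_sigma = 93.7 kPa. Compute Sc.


Using Sc = Cc * H / (1 + e0) * log10((sigma0 + delta_sigma) / sigma0)
Stress ratio = (88.4 + 93.7) / 88.4 = 2.05995
log10(2.05995) = 0.313858
Cc * H / (1 + e0) = 0.2 * 7.9 / (1 + 0.93) = 0.818653
Sc = 0.818653 * 0.313858
Sc = 0.2569 m


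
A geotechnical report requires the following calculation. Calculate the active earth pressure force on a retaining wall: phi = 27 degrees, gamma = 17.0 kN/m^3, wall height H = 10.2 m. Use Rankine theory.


Compute active earth pressure coefficient:
Ka = tan^2(45 - phi/2) = tan^2(31.5) = 0.375525
Compute active force:
Pa = 0.5 * Ka * gamma * H^2
Pa = 0.5 * 0.375525 * 17.0 * 10.2^2
Pa = 332.09 kN/m


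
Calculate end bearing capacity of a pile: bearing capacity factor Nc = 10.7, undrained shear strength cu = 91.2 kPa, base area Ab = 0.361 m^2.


Using Qb = Nc * cu * Ab
Qb = 10.7 * 91.2 * 0.361
Qb = 352.28 kN


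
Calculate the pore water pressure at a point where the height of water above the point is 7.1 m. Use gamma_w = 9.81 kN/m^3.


Using u = gamma_w * h_w
u = 9.81 * 7.1
u = 69.65 kPa


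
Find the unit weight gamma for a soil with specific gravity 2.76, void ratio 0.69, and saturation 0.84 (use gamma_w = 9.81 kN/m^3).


Using gamma = gamma_w * (Gs + S*e) / (1 + e)
Numerator: Gs + S*e = 2.76 + 0.84*0.69 = 3.3396
Denominator: 1 + e = 1 + 0.69 = 1.69
gamma = 9.81 * 3.3396 / 1.69
gamma = 19.385 kN/m^3


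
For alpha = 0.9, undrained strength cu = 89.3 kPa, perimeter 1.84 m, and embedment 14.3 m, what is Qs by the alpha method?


Using Qs = alpha * cu * perimeter * L
Qs = 0.9 * 89.3 * 1.84 * 14.3
Qs = 2114.7 kN


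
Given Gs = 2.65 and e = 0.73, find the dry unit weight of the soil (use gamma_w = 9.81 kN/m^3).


Result: 15.027 kN/m^3

Derivation:
Using gamma_d = Gs * gamma_w / (1 + e)
gamma_d = 2.65 * 9.81 / (1 + 0.73)
gamma_d = 2.65 * 9.81 / 1.73
gamma_d = 15.027 kN/m^3


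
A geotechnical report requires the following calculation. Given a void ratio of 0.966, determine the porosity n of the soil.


Result: 0.4914

Derivation:
Using the relation n = e / (1 + e)
n = 0.966 / (1 + 0.966)
n = 0.966 / 1.966
n = 0.4914


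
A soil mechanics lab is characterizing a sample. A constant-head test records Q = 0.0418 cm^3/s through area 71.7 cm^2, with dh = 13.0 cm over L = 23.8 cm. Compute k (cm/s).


Result: 0.001067 cm/s

Derivation:
Compute hydraulic gradient:
i = dh / L = 13.0 / 23.8 = 0.546218
Then apply Darcy's law:
k = Q / (A * i)
k = 0.0418 / (71.7 * 0.546218)
k = 0.0418 / 39.1639
k = 0.001067 cm/s


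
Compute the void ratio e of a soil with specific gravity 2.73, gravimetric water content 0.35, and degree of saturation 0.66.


Using the relation e = Gs * w / S
e = 2.73 * 0.35 / 0.66
e = 1.4477


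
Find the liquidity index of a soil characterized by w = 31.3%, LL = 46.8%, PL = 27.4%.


First compute the plasticity index:
PI = LL - PL = 46.8 - 27.4 = 19.4
Then compute the liquidity index:
LI = (w - PL) / PI
LI = (31.3 - 27.4) / 19.4
LI = 0.201


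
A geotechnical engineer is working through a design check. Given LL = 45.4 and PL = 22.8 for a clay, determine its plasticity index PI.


Using PI = LL - PL
PI = 45.4 - 22.8
PI = 22.6


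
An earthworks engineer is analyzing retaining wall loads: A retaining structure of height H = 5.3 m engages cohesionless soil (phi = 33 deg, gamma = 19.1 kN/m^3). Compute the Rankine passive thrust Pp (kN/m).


Result: 909.97 kN/m

Derivation:
Compute passive earth pressure coefficient:
Kp = tan^2(45 + phi/2) = tan^2(61.5) = 3.39212
Compute passive force:
Pp = 0.5 * Kp * gamma * H^2
Pp = 0.5 * 3.39212 * 19.1 * 5.3^2
Pp = 909.97 kN/m


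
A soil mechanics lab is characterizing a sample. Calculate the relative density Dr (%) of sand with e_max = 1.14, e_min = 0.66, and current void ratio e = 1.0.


Result: 29.17 %

Derivation:
Using Dr = (e_max - e) / (e_max - e_min) * 100
e_max - e = 1.14 - 1.0 = 0.14
e_max - e_min = 1.14 - 0.66 = 0.48
Dr = 0.14 / 0.48 * 100
Dr = 29.17 %


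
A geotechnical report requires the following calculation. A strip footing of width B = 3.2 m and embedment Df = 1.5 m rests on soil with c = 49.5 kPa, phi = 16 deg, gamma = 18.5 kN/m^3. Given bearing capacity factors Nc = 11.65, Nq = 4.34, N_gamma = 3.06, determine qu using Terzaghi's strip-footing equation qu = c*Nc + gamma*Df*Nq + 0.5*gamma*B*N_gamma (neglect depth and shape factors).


Result: 787.69 kPa

Derivation:
Compute qu = c*Nc + gamma*Df*Nq + 0.5*gamma*B*N_gamma
Term 1: 49.5 * 11.65 = 576.675
Term 2: 18.5 * 1.5 * 4.34 = 120.435
Term 3: 0.5 * 18.5 * 3.2 * 3.06 = 90.576
qu = 576.675 + 120.435 + 90.576
qu = 787.69 kPa


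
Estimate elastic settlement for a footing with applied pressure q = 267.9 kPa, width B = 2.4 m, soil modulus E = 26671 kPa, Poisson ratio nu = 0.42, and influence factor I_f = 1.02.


Using Se = q * B * (1 - nu^2) * I_f / E
1 - nu^2 = 1 - 0.42^2 = 0.8236
Se = 267.9 * 2.4 * 0.8236 * 1.02 / 26671
Se = 0.020252 m
Convert to mm: Se = 0.020252 * 1000 = 20.252 mm


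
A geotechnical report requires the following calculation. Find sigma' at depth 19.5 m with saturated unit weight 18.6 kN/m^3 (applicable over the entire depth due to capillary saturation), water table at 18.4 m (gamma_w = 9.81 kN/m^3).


Total stress = gamma_sat * depth
sigma = 18.6 * 19.5 = 362.7 kPa
Pore water pressure u = gamma_w * (depth - d_wt)
u = 9.81 * (19.5 - 18.4) = 10.791 kPa
Effective stress = sigma - u
sigma' = 362.7 - 10.791 = 351.91 kPa


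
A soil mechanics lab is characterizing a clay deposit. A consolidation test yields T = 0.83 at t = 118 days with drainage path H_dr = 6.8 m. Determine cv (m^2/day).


Using cv = T * H_dr^2 / t
H_dr^2 = 6.8^2 = 46.24
cv = 0.83 * 46.24 / 118
cv = 0.32525 m^2/day


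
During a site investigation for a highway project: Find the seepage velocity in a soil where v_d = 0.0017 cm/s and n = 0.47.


Using v_s = v_d / n
v_s = 0.0017 / 0.47
v_s = 0.00362 cm/s


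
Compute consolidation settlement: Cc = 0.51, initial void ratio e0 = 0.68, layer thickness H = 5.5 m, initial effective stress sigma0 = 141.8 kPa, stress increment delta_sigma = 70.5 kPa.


Result: 0.2926 m

Derivation:
Using Sc = Cc * H / (1 + e0) * log10((sigma0 + delta_sigma) / sigma0)
Stress ratio = (141.8 + 70.5) / 141.8 = 1.49718
log10(1.49718) = 0.175274
Cc * H / (1 + e0) = 0.51 * 5.5 / (1 + 0.68) = 1.66964
Sc = 1.66964 * 0.175274
Sc = 0.2926 m


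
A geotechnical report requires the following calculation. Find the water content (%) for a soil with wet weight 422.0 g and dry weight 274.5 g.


Using w = (m_wet - m_dry) / m_dry * 100
m_wet - m_dry = 422.0 - 274.5 = 147.5 g
w = 147.5 / 274.5 * 100
w = 53.73 %


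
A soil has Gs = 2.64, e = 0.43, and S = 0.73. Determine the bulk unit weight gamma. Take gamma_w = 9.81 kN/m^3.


Using gamma = gamma_w * (Gs + S*e) / (1 + e)
Numerator: Gs + S*e = 2.64 + 0.73*0.43 = 2.9539
Denominator: 1 + e = 1 + 0.43 = 1.43
gamma = 9.81 * 2.9539 / 1.43
gamma = 20.264 kN/m^3


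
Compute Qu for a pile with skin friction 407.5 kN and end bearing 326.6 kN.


Using Qu = Qf + Qb
Qu = 407.5 + 326.6
Qu = 734.1 kN


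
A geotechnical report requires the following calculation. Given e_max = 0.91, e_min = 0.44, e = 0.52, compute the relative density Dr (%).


Using Dr = (e_max - e) / (e_max - e_min) * 100
e_max - e = 0.91 - 0.52 = 0.39
e_max - e_min = 0.91 - 0.44 = 0.47
Dr = 0.39 / 0.47 * 100
Dr = 82.98 %


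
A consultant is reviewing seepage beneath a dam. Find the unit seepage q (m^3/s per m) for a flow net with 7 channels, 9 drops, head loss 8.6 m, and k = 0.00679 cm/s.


Convert k to m/s for unit consistency with H:
k = 0.00679 cm/s = 0.00679 / 100 m/s = 6.79e-05 m/s
Using q = k * H * Nf / Nd
Nf / Nd = 7 / 9 = 0.7778
q = 6.79e-05 * 8.6 * 0.7778
q = 0.0004542 m^3/s per m


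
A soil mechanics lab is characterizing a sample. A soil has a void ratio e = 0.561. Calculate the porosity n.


Using the relation n = e / (1 + e)
n = 0.561 / (1 + 0.561)
n = 0.561 / 1.561
n = 0.3594


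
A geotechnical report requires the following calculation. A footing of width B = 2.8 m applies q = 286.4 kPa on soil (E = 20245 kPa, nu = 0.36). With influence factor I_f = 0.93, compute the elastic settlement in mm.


Using Se = q * B * (1 - nu^2) * I_f / E
1 - nu^2 = 1 - 0.36^2 = 0.8704
Se = 286.4 * 2.8 * 0.8704 * 0.93 / 20245
Se = 0.032064 m
Convert to mm: Se = 0.032064 * 1000 = 32.064 mm


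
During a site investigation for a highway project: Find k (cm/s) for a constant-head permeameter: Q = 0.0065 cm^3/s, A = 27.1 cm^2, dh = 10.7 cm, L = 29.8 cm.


Result: 0.000668 cm/s

Derivation:
Compute hydraulic gradient:
i = dh / L = 10.7 / 29.8 = 0.35906
Then apply Darcy's law:
k = Q / (A * i)
k = 0.0065 / (27.1 * 0.35906)
k = 0.0065 / 9.73054
k = 0.000668 cm/s


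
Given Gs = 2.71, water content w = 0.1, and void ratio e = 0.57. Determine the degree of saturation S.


Result: 0.4754

Derivation:
Using S = Gs * w / e
S = 2.71 * 0.1 / 0.57
S = 0.4754


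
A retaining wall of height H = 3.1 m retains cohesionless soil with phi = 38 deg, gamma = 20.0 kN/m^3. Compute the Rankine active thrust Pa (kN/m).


Result: 22.86 kN/m

Derivation:
Compute active earth pressure coefficient:
Ka = tan^2(45 - phi/2) = tan^2(26.0) = 0.237883
Compute active force:
Pa = 0.5 * Ka * gamma * H^2
Pa = 0.5 * 0.237883 * 20.0 * 3.1^2
Pa = 22.86 kN/m


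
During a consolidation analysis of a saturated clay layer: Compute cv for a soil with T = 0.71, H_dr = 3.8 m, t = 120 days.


Result: 0.08544 m^2/day

Derivation:
Using cv = T * H_dr^2 / t
H_dr^2 = 3.8^2 = 14.44
cv = 0.71 * 14.44 / 120
cv = 0.08544 m^2/day


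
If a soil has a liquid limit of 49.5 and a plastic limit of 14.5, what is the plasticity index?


Using PI = LL - PL
PI = 49.5 - 14.5
PI = 35.0


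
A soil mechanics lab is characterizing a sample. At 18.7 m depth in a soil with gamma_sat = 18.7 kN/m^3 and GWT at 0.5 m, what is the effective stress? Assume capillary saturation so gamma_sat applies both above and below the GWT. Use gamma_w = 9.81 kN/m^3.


Result: 171.15 kPa

Derivation:
Total stress = gamma_sat * depth
sigma = 18.7 * 18.7 = 349.69 kPa
Pore water pressure u = gamma_w * (depth - d_wt)
u = 9.81 * (18.7 - 0.5) = 178.542 kPa
Effective stress = sigma - u
sigma' = 349.69 - 178.542 = 171.15 kPa


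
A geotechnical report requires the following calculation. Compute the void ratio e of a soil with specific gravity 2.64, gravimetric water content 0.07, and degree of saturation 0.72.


Result: 0.2567

Derivation:
Using the relation e = Gs * w / S
e = 2.64 * 0.07 / 0.72
e = 0.2567


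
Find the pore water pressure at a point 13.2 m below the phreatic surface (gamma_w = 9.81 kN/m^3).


Using u = gamma_w * h_w
u = 9.81 * 13.2
u = 129.49 kPa


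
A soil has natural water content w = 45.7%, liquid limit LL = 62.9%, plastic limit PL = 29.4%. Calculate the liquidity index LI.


Result: 0.487

Derivation:
First compute the plasticity index:
PI = LL - PL = 62.9 - 29.4 = 33.5
Then compute the liquidity index:
LI = (w - PL) / PI
LI = (45.7 - 29.4) / 33.5
LI = 0.487


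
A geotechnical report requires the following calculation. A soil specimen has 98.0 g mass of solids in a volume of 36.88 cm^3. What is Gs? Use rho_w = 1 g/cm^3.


Using Gs = m_s / (V_s * rho_w)
Since rho_w = 1 g/cm^3:
Gs = 98.0 / 36.88
Gs = 2.657


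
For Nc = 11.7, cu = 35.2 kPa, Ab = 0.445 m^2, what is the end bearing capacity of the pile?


Result: 183.27 kN

Derivation:
Using Qb = Nc * cu * Ab
Qb = 11.7 * 35.2 * 0.445
Qb = 183.27 kN


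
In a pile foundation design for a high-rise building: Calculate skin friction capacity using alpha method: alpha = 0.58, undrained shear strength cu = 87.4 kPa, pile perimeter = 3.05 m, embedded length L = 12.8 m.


Result: 1979.02 kN

Derivation:
Using Qs = alpha * cu * perimeter * L
Qs = 0.58 * 87.4 * 3.05 * 12.8
Qs = 1979.02 kN


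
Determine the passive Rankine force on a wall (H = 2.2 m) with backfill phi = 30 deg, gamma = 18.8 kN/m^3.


Compute passive earth pressure coefficient:
Kp = tan^2(45 + phi/2) = tan^2(60.0) = 3
Compute passive force:
Pp = 0.5 * Kp * gamma * H^2
Pp = 0.5 * 3 * 18.8 * 2.2^2
Pp = 136.49 kN/m


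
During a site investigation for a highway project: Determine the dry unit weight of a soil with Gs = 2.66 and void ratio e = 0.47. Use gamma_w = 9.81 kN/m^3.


Using gamma_d = Gs * gamma_w / (1 + e)
gamma_d = 2.66 * 9.81 / (1 + 0.47)
gamma_d = 2.66 * 9.81 / 1.47
gamma_d = 17.751 kN/m^3


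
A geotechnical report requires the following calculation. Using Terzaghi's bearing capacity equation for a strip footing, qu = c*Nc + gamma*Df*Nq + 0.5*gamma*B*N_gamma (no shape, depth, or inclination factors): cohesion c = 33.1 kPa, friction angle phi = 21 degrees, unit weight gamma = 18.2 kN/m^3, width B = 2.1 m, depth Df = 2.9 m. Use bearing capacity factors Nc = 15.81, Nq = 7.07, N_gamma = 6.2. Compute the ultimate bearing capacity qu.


Compute qu = c*Nc + gamma*Df*Nq + 0.5*gamma*B*N_gamma
Term 1: 33.1 * 15.81 = 523.311
Term 2: 18.2 * 2.9 * 7.07 = 373.1546
Term 3: 0.5 * 18.2 * 2.1 * 6.2 = 118.482
qu = 523.311 + 373.1546 + 118.482
qu = 1014.95 kPa


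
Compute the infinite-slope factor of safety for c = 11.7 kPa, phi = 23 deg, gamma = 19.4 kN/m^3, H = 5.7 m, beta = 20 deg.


Result: 1.495

Derivation:
Using Fs = c / (gamma*H*sin(beta)*cos(beta)) + tan(phi)/tan(beta)
Cohesion contribution = 11.7 / (19.4*5.7*sin(20)*cos(20))
Cohesion contribution = 0.329209
Friction contribution = tan(23)/tan(20) = 1.16623
Fs = 0.329209 + 1.16623
Fs = 1.495


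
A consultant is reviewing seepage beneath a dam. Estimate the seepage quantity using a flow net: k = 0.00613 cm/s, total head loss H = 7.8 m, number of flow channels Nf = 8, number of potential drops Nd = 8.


Convert k to m/s for unit consistency with H:
k = 0.00613 cm/s = 0.00613 / 100 m/s = 6.13e-05 m/s
Using q = k * H * Nf / Nd
Nf / Nd = 8 / 8 = 1.0
q = 6.13e-05 * 7.8 * 1.0
q = 0.0004781 m^3/s per m


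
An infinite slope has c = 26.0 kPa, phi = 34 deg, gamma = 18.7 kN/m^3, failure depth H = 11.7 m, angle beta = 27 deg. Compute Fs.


Using Fs = c / (gamma*H*sin(beta)*cos(beta)) + tan(phi)/tan(beta)
Cohesion contribution = 26.0 / (18.7*11.7*sin(27)*cos(27))
Cohesion contribution = 0.293777
Friction contribution = tan(34)/tan(27) = 1.3238
Fs = 0.293777 + 1.3238
Fs = 1.618


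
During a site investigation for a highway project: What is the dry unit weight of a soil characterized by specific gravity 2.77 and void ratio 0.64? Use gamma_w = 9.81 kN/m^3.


Using gamma_d = Gs * gamma_w / (1 + e)
gamma_d = 2.77 * 9.81 / (1 + 0.64)
gamma_d = 2.77 * 9.81 / 1.64
gamma_d = 16.569 kN/m^3


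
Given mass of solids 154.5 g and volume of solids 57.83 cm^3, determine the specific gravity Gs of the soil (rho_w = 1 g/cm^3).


Using Gs = m_s / (V_s * rho_w)
Since rho_w = 1 g/cm^3:
Gs = 154.5 / 57.83
Gs = 2.672


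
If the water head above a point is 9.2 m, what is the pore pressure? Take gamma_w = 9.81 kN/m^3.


Using u = gamma_w * h_w
u = 9.81 * 9.2
u = 90.25 kPa


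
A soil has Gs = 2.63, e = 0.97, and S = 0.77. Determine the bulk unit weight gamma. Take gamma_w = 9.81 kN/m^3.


Result: 16.816 kN/m^3

Derivation:
Using gamma = gamma_w * (Gs + S*e) / (1 + e)
Numerator: Gs + S*e = 2.63 + 0.77*0.97 = 3.3769
Denominator: 1 + e = 1 + 0.97 = 1.97
gamma = 9.81 * 3.3769 / 1.97
gamma = 16.816 kN/m^3


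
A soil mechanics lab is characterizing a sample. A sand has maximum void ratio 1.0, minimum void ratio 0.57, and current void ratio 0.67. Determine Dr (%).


Result: 76.74 %

Derivation:
Using Dr = (e_max - e) / (e_max - e_min) * 100
e_max - e = 1.0 - 0.67 = 0.33
e_max - e_min = 1.0 - 0.57 = 0.43
Dr = 0.33 / 0.43 * 100
Dr = 76.74 %


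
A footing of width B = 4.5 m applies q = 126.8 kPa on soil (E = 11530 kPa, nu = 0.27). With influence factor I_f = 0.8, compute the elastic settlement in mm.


Result: 36.704 mm

Derivation:
Using Se = q * B * (1 - nu^2) * I_f / E
1 - nu^2 = 1 - 0.27^2 = 0.9271
Se = 126.8 * 4.5 * 0.9271 * 0.8 / 11530
Se = 0.036704 m
Convert to mm: Se = 0.036704 * 1000 = 36.704 mm


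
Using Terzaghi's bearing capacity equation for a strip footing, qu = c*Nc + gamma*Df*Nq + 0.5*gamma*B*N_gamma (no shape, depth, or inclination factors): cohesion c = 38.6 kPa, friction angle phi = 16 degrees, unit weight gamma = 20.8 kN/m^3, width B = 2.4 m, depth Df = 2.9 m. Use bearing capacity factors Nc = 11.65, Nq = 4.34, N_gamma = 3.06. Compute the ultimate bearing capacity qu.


Compute qu = c*Nc + gamma*Df*Nq + 0.5*gamma*B*N_gamma
Term 1: 38.6 * 11.65 = 449.69
Term 2: 20.8 * 2.9 * 4.34 = 261.7888
Term 3: 0.5 * 20.8 * 2.4 * 3.06 = 76.3776
qu = 449.69 + 261.7888 + 76.3776
qu = 787.86 kPa


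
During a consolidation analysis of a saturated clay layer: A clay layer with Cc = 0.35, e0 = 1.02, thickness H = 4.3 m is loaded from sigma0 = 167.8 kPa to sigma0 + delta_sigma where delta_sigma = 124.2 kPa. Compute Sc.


Using Sc = Cc * H / (1 + e0) * log10((sigma0 + delta_sigma) / sigma0)
Stress ratio = (167.8 + 124.2) / 167.8 = 1.74017
log10(1.74017) = 0.240591
Cc * H / (1 + e0) = 0.35 * 4.3 / (1 + 1.02) = 0.74505
Sc = 0.74505 * 0.240591
Sc = 0.1793 m


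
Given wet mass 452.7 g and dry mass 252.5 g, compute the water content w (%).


Using w = (m_wet - m_dry) / m_dry * 100
m_wet - m_dry = 452.7 - 252.5 = 200.2 g
w = 200.2 / 252.5 * 100
w = 79.29 %


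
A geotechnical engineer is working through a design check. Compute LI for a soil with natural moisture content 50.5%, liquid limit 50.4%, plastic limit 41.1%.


Result: 1.011

Derivation:
First compute the plasticity index:
PI = LL - PL = 50.4 - 41.1 = 9.3
Then compute the liquidity index:
LI = (w - PL) / PI
LI = (50.5 - 41.1) / 9.3
LI = 1.011


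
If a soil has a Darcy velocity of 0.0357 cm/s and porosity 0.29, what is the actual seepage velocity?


Using v_s = v_d / n
v_s = 0.0357 / 0.29
v_s = 0.1231 cm/s


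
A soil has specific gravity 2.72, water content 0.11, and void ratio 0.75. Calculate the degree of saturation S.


Result: 0.3989

Derivation:
Using S = Gs * w / e
S = 2.72 * 0.11 / 0.75
S = 0.3989


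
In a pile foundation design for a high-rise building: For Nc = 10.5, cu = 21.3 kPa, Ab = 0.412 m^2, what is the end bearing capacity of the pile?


Result: 92.14 kN

Derivation:
Using Qb = Nc * cu * Ab
Qb = 10.5 * 21.3 * 0.412
Qb = 92.14 kN


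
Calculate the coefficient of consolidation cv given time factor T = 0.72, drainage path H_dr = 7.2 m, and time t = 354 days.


Using cv = T * H_dr^2 / t
H_dr^2 = 7.2^2 = 51.84
cv = 0.72 * 51.84 / 354
cv = 0.10544 m^2/day


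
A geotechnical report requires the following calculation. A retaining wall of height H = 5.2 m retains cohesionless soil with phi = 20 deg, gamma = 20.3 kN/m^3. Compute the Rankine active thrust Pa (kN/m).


Compute active earth pressure coefficient:
Ka = tan^2(45 - phi/2) = tan^2(35.0) = 0.490291
Compute active force:
Pa = 0.5 * Ka * gamma * H^2
Pa = 0.5 * 0.490291 * 20.3 * 5.2^2
Pa = 134.56 kN/m


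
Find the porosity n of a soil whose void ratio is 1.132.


Using the relation n = e / (1 + e)
n = 1.132 / (1 + 1.132)
n = 1.132 / 2.132
n = 0.531


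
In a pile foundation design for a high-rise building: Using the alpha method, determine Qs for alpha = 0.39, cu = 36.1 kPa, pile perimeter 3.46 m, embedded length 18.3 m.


Result: 891.45 kN

Derivation:
Using Qs = alpha * cu * perimeter * L
Qs = 0.39 * 36.1 * 3.46 * 18.3
Qs = 891.45 kN


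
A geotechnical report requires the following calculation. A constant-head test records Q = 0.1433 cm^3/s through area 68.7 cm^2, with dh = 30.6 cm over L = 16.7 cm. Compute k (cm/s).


Compute hydraulic gradient:
i = dh / L = 30.6 / 16.7 = 1.83234
Then apply Darcy's law:
k = Q / (A * i)
k = 0.1433 / (68.7 * 1.83234)
k = 0.1433 / 125.881
k = 0.001138 cm/s


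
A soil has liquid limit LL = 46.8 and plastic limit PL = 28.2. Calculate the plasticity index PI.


Using PI = LL - PL
PI = 46.8 - 28.2
PI = 18.6


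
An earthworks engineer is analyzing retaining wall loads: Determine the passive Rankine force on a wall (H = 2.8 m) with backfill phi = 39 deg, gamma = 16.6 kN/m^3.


Result: 286.02 kN/m

Derivation:
Compute passive earth pressure coefficient:
Kp = tan^2(45 + phi/2) = tan^2(64.5) = 4.395495
Compute passive force:
Pp = 0.5 * Kp * gamma * H^2
Pp = 0.5 * 4.395495 * 16.6 * 2.8^2
Pp = 286.02 kN/m


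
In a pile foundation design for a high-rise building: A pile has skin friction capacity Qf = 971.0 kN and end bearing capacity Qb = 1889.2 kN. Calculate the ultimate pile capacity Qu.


Result: 2860.2 kN

Derivation:
Using Qu = Qf + Qb
Qu = 971.0 + 1889.2
Qu = 2860.2 kN


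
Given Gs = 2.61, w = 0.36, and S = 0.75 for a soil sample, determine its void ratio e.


Using the relation e = Gs * w / S
e = 2.61 * 0.36 / 0.75
e = 1.2528


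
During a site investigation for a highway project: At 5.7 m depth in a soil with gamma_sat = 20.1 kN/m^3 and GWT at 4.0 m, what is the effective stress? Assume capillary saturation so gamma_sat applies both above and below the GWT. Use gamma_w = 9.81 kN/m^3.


Result: 97.89 kPa

Derivation:
Total stress = gamma_sat * depth
sigma = 20.1 * 5.7 = 114.57 kPa
Pore water pressure u = gamma_w * (depth - d_wt)
u = 9.81 * (5.7 - 4.0) = 16.677 kPa
Effective stress = sigma - u
sigma' = 114.57 - 16.677 = 97.89 kPa


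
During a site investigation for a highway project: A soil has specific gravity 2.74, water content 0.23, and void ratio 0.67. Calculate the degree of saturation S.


Using S = Gs * w / e
S = 2.74 * 0.23 / 0.67
S = 0.9406


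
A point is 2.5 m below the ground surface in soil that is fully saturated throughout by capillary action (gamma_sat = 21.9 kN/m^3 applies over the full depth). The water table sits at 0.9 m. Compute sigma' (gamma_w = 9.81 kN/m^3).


Total stress = gamma_sat * depth
sigma = 21.9 * 2.5 = 54.75 kPa
Pore water pressure u = gamma_w * (depth - d_wt)
u = 9.81 * (2.5 - 0.9) = 15.696 kPa
Effective stress = sigma - u
sigma' = 54.75 - 15.696 = 39.05 kPa


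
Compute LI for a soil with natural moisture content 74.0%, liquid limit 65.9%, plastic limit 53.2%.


Result: 1.638

Derivation:
First compute the plasticity index:
PI = LL - PL = 65.9 - 53.2 = 12.7
Then compute the liquidity index:
LI = (w - PL) / PI
LI = (74.0 - 53.2) / 12.7
LI = 1.638


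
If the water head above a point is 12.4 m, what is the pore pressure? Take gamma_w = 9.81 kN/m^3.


Using u = gamma_w * h_w
u = 9.81 * 12.4
u = 121.64 kPa


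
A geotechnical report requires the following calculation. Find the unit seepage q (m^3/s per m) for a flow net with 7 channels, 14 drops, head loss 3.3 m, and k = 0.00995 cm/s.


Convert k to m/s for unit consistency with H:
k = 0.00995 cm/s = 0.00995 / 100 m/s = 9.95e-05 m/s
Using q = k * H * Nf / Nd
Nf / Nd = 7 / 14 = 0.5
q = 9.95e-05 * 3.3 * 0.5
q = 0.0001642 m^3/s per m


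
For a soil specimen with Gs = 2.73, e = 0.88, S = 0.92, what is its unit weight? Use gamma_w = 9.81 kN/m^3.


Result: 18.47 kN/m^3

Derivation:
Using gamma = gamma_w * (Gs + S*e) / (1 + e)
Numerator: Gs + S*e = 2.73 + 0.92*0.88 = 3.5396
Denominator: 1 + e = 1 + 0.88 = 1.88
gamma = 9.81 * 3.5396 / 1.88
gamma = 18.47 kN/m^3


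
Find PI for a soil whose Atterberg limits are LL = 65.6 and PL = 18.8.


Using PI = LL - PL
PI = 65.6 - 18.8
PI = 46.8


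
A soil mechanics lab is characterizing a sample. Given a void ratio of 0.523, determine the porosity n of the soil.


Using the relation n = e / (1 + e)
n = 0.523 / (1 + 0.523)
n = 0.523 / 1.523
n = 0.3434


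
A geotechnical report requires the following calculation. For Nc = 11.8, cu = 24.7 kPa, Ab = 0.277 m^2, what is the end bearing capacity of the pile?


Result: 80.73 kN

Derivation:
Using Qb = Nc * cu * Ab
Qb = 11.8 * 24.7 * 0.277
Qb = 80.73 kN


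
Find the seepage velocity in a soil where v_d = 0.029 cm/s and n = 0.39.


Result: 0.07436 cm/s

Derivation:
Using v_s = v_d / n
v_s = 0.029 / 0.39
v_s = 0.07436 cm/s


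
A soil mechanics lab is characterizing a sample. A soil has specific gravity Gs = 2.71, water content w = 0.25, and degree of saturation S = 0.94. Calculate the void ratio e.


Using the relation e = Gs * w / S
e = 2.71 * 0.25 / 0.94
e = 0.7207


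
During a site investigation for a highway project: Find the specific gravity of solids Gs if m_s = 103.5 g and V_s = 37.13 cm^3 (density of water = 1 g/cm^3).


Using Gs = m_s / (V_s * rho_w)
Since rho_w = 1 g/cm^3:
Gs = 103.5 / 37.13
Gs = 2.788


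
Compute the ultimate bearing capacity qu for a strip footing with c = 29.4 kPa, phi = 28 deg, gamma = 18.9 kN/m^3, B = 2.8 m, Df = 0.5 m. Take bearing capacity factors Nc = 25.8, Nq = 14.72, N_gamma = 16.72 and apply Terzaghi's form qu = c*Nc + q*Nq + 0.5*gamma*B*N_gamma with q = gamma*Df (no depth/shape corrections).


Compute qu = c*Nc + gamma*Df*Nq + 0.5*gamma*B*N_gamma
Term 1: 29.4 * 25.8 = 758.52
Term 2: 18.9 * 0.5 * 14.72 = 139.104
Term 3: 0.5 * 18.9 * 2.8 * 16.72 = 442.4112
qu = 758.52 + 139.104 + 442.4112
qu = 1340.04 kPa


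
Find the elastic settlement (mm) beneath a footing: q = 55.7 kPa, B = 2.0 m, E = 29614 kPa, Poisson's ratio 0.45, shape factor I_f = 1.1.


Result: 3.3 mm

Derivation:
Using Se = q * B * (1 - nu^2) * I_f / E
1 - nu^2 = 1 - 0.45^2 = 0.7975
Se = 55.7 * 2.0 * 0.7975 * 1.1 / 29614
Se = 0.003300 m
Convert to mm: Se = 0.003300 * 1000 = 3.3 mm


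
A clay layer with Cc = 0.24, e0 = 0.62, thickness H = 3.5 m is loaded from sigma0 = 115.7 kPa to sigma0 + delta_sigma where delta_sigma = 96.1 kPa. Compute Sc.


Result: 0.1362 m

Derivation:
Using Sc = Cc * H / (1 + e0) * log10((sigma0 + delta_sigma) / sigma0)
Stress ratio = (115.7 + 96.1) / 115.7 = 1.8306
log10(1.8306) = 0.262593
Cc * H / (1 + e0) = 0.24 * 3.5 / (1 + 0.62) = 0.518519
Sc = 0.518519 * 0.262593
Sc = 0.1362 m


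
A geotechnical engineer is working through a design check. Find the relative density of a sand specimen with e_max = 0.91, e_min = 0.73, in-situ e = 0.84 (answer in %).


Result: 38.89 %

Derivation:
Using Dr = (e_max - e) / (e_max - e_min) * 100
e_max - e = 0.91 - 0.84 = 0.07
e_max - e_min = 0.91 - 0.73 = 0.18
Dr = 0.07 / 0.18 * 100
Dr = 38.89 %


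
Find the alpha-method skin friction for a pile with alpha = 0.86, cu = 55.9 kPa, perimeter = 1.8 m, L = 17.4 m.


Using Qs = alpha * cu * perimeter * L
Qs = 0.86 * 55.9 * 1.8 * 17.4
Qs = 1505.68 kN


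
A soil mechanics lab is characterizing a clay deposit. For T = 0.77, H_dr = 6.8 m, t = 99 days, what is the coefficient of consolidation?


Using cv = T * H_dr^2 / t
H_dr^2 = 6.8^2 = 46.24
cv = 0.77 * 46.24 / 99
cv = 0.35964 m^2/day


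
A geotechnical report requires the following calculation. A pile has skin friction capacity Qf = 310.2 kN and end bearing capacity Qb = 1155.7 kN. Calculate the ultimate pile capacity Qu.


Using Qu = Qf + Qb
Qu = 310.2 + 1155.7
Qu = 1465.9 kN


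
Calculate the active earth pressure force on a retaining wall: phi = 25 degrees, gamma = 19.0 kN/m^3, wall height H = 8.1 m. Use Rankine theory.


Compute active earth pressure coefficient:
Ka = tan^2(45 - phi/2) = tan^2(32.5) = 0.405859
Compute active force:
Pa = 0.5 * Ka * gamma * H^2
Pa = 0.5 * 0.405859 * 19.0 * 8.1^2
Pa = 252.97 kN/m


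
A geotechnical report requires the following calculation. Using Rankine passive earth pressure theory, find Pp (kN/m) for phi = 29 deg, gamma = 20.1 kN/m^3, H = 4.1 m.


Compute passive earth pressure coefficient:
Kp = tan^2(45 + phi/2) = tan^2(59.5) = 2.88206
Compute passive force:
Pp = 0.5 * Kp * gamma * H^2
Pp = 0.5 * 2.88206 * 20.1 * 4.1^2
Pp = 486.9 kN/m


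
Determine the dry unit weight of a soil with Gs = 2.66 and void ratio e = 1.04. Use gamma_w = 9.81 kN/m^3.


Result: 12.791 kN/m^3

Derivation:
Using gamma_d = Gs * gamma_w / (1 + e)
gamma_d = 2.66 * 9.81 / (1 + 1.04)
gamma_d = 2.66 * 9.81 / 2.04
gamma_d = 12.791 kN/m^3


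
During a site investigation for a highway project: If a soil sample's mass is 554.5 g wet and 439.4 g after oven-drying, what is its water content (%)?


Using w = (m_wet - m_dry) / m_dry * 100
m_wet - m_dry = 554.5 - 439.4 = 115.1 g
w = 115.1 / 439.4 * 100
w = 26.19 %


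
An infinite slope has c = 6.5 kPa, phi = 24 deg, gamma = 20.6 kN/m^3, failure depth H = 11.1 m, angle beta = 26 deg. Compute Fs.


Result: 0.985

Derivation:
Using Fs = c / (gamma*H*sin(beta)*cos(beta)) + tan(phi)/tan(beta)
Cohesion contribution = 6.5 / (20.6*11.1*sin(26)*cos(26))
Cohesion contribution = 0.0721475
Friction contribution = tan(24)/tan(26) = 0.912854
Fs = 0.0721475 + 0.912854
Fs = 0.985


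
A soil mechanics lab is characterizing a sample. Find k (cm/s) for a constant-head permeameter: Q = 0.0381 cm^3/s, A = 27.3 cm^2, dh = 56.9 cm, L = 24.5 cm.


Compute hydraulic gradient:
i = dh / L = 56.9 / 24.5 = 2.32245
Then apply Darcy's law:
k = Q / (A * i)
k = 0.0381 / (27.3 * 2.32245)
k = 0.0381 / 63.4029
k = 0.000601 cm/s


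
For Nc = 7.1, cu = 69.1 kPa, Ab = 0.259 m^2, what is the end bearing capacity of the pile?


Using Qb = Nc * cu * Ab
Qb = 7.1 * 69.1 * 0.259
Qb = 127.07 kN


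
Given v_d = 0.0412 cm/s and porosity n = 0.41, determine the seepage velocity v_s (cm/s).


Using v_s = v_d / n
v_s = 0.0412 / 0.41
v_s = 0.10049 cm/s


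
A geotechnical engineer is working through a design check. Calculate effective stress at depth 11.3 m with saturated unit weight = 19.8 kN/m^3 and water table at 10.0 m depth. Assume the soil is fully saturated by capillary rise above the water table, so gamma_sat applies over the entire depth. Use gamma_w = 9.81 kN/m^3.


Total stress = gamma_sat * depth
sigma = 19.8 * 11.3 = 223.74 kPa
Pore water pressure u = gamma_w * (depth - d_wt)
u = 9.81 * (11.3 - 10.0) = 12.753 kPa
Effective stress = sigma - u
sigma' = 223.74 - 12.753 = 210.99 kPa


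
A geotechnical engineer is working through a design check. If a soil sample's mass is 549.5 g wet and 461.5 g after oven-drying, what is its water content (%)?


Using w = (m_wet - m_dry) / m_dry * 100
m_wet - m_dry = 549.5 - 461.5 = 88.0 g
w = 88.0 / 461.5 * 100
w = 19.07 %


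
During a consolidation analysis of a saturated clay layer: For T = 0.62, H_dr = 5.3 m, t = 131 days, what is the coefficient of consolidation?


Result: 0.13295 m^2/day

Derivation:
Using cv = T * H_dr^2 / t
H_dr^2 = 5.3^2 = 28.09
cv = 0.62 * 28.09 / 131
cv = 0.13295 m^2/day


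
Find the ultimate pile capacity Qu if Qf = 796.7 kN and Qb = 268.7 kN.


Using Qu = Qf + Qb
Qu = 796.7 + 268.7
Qu = 1065.4 kN


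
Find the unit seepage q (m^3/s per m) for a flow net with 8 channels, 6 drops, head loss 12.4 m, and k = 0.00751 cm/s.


Result: 0.001242 m^3/s per m

Derivation:
Convert k to m/s for unit consistency with H:
k = 0.00751 cm/s = 0.00751 / 100 m/s = 7.51e-05 m/s
Using q = k * H * Nf / Nd
Nf / Nd = 8 / 6 = 1.3333
q = 7.51e-05 * 12.4 * 1.3333
q = 0.001242 m^3/s per m


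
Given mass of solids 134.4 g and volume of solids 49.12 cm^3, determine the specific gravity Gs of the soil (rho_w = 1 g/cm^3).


Result: 2.736

Derivation:
Using Gs = m_s / (V_s * rho_w)
Since rho_w = 1 g/cm^3:
Gs = 134.4 / 49.12
Gs = 2.736


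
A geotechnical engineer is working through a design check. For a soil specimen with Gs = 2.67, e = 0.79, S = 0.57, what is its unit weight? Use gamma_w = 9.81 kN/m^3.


Using gamma = gamma_w * (Gs + S*e) / (1 + e)
Numerator: Gs + S*e = 2.67 + 0.57*0.79 = 3.1203
Denominator: 1 + e = 1 + 0.79 = 1.79
gamma = 9.81 * 3.1203 / 1.79
gamma = 17.101 kN/m^3


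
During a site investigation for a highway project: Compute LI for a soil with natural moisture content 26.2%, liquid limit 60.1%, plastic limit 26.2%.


First compute the plasticity index:
PI = LL - PL = 60.1 - 26.2 = 33.9
Then compute the liquidity index:
LI = (w - PL) / PI
LI = (26.2 - 26.2) / 33.9
LI = 0.0


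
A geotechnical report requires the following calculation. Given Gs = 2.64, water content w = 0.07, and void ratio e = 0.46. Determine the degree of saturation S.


Result: 0.4017

Derivation:
Using S = Gs * w / e
S = 2.64 * 0.07 / 0.46
S = 0.4017


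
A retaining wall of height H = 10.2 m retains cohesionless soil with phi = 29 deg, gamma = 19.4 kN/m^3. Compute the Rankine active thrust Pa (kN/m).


Compute active earth pressure coefficient:
Ka = tan^2(45 - phi/2) = tan^2(30.5) = 0.346974
Compute active force:
Pa = 0.5 * Ka * gamma * H^2
Pa = 0.5 * 0.346974 * 19.4 * 10.2^2
Pa = 350.16 kN/m


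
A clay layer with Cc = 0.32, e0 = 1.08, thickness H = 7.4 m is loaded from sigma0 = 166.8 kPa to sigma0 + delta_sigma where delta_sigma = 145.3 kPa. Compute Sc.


Result: 0.3098 m

Derivation:
Using Sc = Cc * H / (1 + e0) * log10((sigma0 + delta_sigma) / sigma0)
Stress ratio = (166.8 + 145.3) / 166.8 = 1.8711
log10(1.8711) = 0.272098
Cc * H / (1 + e0) = 0.32 * 7.4 / (1 + 1.08) = 1.13846
Sc = 1.13846 * 0.272098
Sc = 0.3098 m


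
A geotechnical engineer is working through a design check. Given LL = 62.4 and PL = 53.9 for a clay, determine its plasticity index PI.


Result: 8.5

Derivation:
Using PI = LL - PL
PI = 62.4 - 53.9
PI = 8.5


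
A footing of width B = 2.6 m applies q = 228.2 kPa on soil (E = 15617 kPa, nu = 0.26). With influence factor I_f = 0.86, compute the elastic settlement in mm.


Using Se = q * B * (1 - nu^2) * I_f / E
1 - nu^2 = 1 - 0.26^2 = 0.9324
Se = 228.2 * 2.6 * 0.9324 * 0.86 / 15617
Se = 0.030464 m
Convert to mm: Se = 0.030464 * 1000 = 30.464 mm


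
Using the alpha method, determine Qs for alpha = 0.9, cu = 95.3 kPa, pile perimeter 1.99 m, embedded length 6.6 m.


Result: 1126.5 kN

Derivation:
Using Qs = alpha * cu * perimeter * L
Qs = 0.9 * 95.3 * 1.99 * 6.6
Qs = 1126.5 kN


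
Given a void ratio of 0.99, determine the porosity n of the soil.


Result: 0.4975

Derivation:
Using the relation n = e / (1 + e)
n = 0.99 / (1 + 0.99)
n = 0.99 / 1.99
n = 0.4975


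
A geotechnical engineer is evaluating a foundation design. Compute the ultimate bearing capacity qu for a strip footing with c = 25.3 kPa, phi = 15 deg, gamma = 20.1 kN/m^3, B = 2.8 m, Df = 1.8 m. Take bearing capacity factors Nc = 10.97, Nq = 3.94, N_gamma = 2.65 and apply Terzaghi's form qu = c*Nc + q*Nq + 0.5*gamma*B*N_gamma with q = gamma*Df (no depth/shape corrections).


Result: 494.66 kPa

Derivation:
Compute qu = c*Nc + gamma*Df*Nq + 0.5*gamma*B*N_gamma
Term 1: 25.3 * 10.97 = 277.541
Term 2: 20.1 * 1.8 * 3.94 = 142.5492
Term 3: 0.5 * 20.1 * 2.8 * 2.65 = 74.571
qu = 277.541 + 142.5492 + 74.571
qu = 494.66 kPa


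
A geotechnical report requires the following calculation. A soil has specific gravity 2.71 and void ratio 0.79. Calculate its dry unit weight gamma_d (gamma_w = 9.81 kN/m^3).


Result: 14.852 kN/m^3

Derivation:
Using gamma_d = Gs * gamma_w / (1 + e)
gamma_d = 2.71 * 9.81 / (1 + 0.79)
gamma_d = 2.71 * 9.81 / 1.79
gamma_d = 14.852 kN/m^3


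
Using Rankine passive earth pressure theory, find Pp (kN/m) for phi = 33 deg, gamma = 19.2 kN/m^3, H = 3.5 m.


Compute passive earth pressure coefficient:
Kp = tan^2(45 + phi/2) = tan^2(61.5) = 3.39212
Compute passive force:
Pp = 0.5 * Kp * gamma * H^2
Pp = 0.5 * 3.39212 * 19.2 * 3.5^2
Pp = 398.91 kN/m


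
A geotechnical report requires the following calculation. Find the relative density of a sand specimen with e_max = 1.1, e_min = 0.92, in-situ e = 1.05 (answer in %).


Using Dr = (e_max - e) / (e_max - e_min) * 100
e_max - e = 1.1 - 1.05 = 0.05
e_max - e_min = 1.1 - 0.92 = 0.18
Dr = 0.05 / 0.18 * 100
Dr = 27.78 %


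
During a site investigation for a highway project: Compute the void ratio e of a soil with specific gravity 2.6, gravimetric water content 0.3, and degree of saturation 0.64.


Using the relation e = Gs * w / S
e = 2.6 * 0.3 / 0.64
e = 1.2188


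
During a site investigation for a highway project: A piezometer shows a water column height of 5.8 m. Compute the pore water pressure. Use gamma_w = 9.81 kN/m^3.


Result: 56.9 kPa

Derivation:
Using u = gamma_w * h_w
u = 9.81 * 5.8
u = 56.9 kPa


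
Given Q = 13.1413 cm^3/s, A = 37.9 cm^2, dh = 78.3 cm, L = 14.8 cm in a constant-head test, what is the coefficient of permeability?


Compute hydraulic gradient:
i = dh / L = 78.3 / 14.8 = 5.29054
Then apply Darcy's law:
k = Q / (A * i)
k = 13.1413 / (37.9 * 5.29054)
k = 13.1413 / 200.511
k = 0.065539 cm/s


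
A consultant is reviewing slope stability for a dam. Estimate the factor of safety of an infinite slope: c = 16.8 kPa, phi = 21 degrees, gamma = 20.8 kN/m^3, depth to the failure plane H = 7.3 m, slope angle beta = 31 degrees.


Using Fs = c / (gamma*H*sin(beta)*cos(beta)) + tan(phi)/tan(beta)
Cohesion contribution = 16.8 / (20.8*7.3*sin(31)*cos(31))
Cohesion contribution = 0.250621
Friction contribution = tan(21)/tan(31) = 0.638857
Fs = 0.250621 + 0.638857
Fs = 0.889


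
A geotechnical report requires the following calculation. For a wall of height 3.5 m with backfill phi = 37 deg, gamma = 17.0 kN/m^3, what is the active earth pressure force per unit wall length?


Compute active earth pressure coefficient:
Ka = tan^2(45 - phi/2) = tan^2(26.5) = 0.248584
Compute active force:
Pa = 0.5 * Ka * gamma * H^2
Pa = 0.5 * 0.248584 * 17.0 * 3.5^2
Pa = 25.88 kN/m
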